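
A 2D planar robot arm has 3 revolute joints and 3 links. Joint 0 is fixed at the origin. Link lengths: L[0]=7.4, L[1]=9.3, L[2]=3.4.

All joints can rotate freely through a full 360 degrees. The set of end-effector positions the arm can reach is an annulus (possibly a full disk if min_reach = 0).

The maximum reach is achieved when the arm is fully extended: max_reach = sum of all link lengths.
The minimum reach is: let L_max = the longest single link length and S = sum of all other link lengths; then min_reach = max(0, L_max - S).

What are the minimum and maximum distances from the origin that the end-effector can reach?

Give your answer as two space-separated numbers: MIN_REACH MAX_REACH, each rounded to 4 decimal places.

Link lengths: [7.4, 9.3, 3.4]
max_reach = 7.4 + 9.3 + 3.4 = 20.1
L_max = max([7.4, 9.3, 3.4]) = 9.3
S (sum of others) = 20.1 - 9.3 = 10.8
min_reach = max(0, 9.3 - 10.8) = max(0, -1.5) = 0

Answer: 0.0000 20.1000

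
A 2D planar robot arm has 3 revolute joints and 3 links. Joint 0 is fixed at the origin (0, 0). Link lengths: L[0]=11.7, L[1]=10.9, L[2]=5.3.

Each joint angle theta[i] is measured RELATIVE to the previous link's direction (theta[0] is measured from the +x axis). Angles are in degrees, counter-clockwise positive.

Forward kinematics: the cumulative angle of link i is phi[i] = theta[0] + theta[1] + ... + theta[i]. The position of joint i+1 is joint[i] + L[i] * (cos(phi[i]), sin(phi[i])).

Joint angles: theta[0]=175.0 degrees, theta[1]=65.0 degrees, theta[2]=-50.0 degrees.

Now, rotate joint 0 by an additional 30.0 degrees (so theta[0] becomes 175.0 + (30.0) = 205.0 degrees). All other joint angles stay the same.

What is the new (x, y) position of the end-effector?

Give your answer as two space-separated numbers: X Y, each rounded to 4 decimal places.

joint[0] = (0.0000, 0.0000)  (base)
link 0: phi[0] = 205 = 205 deg
  cos(205 deg) = -0.9063, sin(205 deg) = -0.4226
  joint[1] = (0.0000, 0.0000) + 11.7 * (-0.9063, -0.4226) = (0.0000 + -10.6038, 0.0000 + -4.9446) = (-10.6038, -4.9446)
link 1: phi[1] = 205 + 65 = 270 deg
  cos(270 deg) = -0.0000, sin(270 deg) = -1.0000
  joint[2] = (-10.6038, -4.9446) + 10.9 * (-0.0000, -1.0000) = (-10.6038 + -0.0000, -4.9446 + -10.9000) = (-10.6038, -15.8446)
link 2: phi[2] = 205 + 65 + -50 = 220 deg
  cos(220 deg) = -0.7660, sin(220 deg) = -0.6428
  joint[3] = (-10.6038, -15.8446) + 5.3 * (-0.7660, -0.6428) = (-10.6038 + -4.0600, -15.8446 + -3.4068) = (-14.6638, -19.2514)
End effector: (-14.6638, -19.2514)

Answer: -14.6638 -19.2514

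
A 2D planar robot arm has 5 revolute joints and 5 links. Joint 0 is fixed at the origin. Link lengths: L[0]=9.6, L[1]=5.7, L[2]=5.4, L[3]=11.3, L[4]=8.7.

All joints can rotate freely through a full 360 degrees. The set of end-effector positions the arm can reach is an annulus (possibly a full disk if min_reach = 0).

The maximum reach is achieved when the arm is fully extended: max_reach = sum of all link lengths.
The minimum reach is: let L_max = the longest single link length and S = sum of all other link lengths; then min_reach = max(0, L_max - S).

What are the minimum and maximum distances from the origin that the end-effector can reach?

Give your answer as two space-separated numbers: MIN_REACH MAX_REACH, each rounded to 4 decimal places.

Answer: 0.0000 40.7000

Derivation:
Link lengths: [9.6, 5.7, 5.4, 11.3, 8.7]
max_reach = 9.6 + 5.7 + 5.4 + 11.3 + 8.7 = 40.7
L_max = max([9.6, 5.7, 5.4, 11.3, 8.7]) = 11.3
S (sum of others) = 40.7 - 11.3 = 29.4
min_reach = max(0, 11.3 - 29.4) = max(0, -18.1) = 0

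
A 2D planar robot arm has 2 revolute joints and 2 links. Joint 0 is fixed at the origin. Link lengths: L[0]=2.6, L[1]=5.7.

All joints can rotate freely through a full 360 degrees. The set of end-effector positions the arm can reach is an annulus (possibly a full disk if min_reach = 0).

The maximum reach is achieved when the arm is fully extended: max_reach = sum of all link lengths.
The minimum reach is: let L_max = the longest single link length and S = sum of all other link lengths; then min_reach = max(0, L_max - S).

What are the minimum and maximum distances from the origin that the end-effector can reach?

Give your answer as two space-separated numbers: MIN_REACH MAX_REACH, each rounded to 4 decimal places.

Link lengths: [2.6, 5.7]
max_reach = 2.6 + 5.7 = 8.3
L_max = max([2.6, 5.7]) = 5.7
S (sum of others) = 8.3 - 5.7 = 2.6
min_reach = max(0, 5.7 - 2.6) = max(0, 3.1) = 3.1

Answer: 3.1000 8.3000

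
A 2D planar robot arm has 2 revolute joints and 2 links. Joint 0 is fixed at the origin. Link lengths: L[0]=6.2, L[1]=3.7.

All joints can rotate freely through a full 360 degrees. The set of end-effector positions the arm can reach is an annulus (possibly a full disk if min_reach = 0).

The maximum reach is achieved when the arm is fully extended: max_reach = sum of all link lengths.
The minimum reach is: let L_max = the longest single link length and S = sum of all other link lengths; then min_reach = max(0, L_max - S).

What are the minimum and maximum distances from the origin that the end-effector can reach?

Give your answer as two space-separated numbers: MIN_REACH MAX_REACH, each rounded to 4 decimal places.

Link lengths: [6.2, 3.7]
max_reach = 6.2 + 3.7 = 9.9
L_max = max([6.2, 3.7]) = 6.2
S (sum of others) = 9.9 - 6.2 = 3.7
min_reach = max(0, 6.2 - 3.7) = max(0, 2.5) = 2.5

Answer: 2.5000 9.9000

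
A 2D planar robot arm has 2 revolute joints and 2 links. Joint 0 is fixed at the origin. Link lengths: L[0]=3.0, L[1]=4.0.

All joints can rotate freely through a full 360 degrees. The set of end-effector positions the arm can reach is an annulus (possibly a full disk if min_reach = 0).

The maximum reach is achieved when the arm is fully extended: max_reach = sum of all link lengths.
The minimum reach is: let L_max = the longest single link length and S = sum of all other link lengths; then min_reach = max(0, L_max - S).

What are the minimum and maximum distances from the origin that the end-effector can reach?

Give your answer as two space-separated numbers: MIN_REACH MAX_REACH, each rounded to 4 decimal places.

Answer: 1.0000 7.0000

Derivation:
Link lengths: [3.0, 4.0]
max_reach = 3 + 4 = 7
L_max = max([3.0, 4.0]) = 4
S (sum of others) = 7 - 4 = 3
min_reach = max(0, 4 - 3) = max(0, 1) = 1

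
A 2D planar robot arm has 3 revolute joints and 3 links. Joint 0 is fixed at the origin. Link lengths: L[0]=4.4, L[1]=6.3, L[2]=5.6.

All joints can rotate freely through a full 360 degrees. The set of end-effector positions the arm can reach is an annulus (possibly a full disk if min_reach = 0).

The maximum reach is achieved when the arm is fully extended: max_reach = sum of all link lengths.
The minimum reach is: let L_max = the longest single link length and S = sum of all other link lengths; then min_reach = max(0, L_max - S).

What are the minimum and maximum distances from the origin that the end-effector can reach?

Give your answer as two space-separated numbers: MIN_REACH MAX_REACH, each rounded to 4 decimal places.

Link lengths: [4.4, 6.3, 5.6]
max_reach = 4.4 + 6.3 + 5.6 = 16.3
L_max = max([4.4, 6.3, 5.6]) = 6.3
S (sum of others) = 16.3 - 6.3 = 10
min_reach = max(0, 6.3 - 10) = max(0, -3.7) = 0

Answer: 0.0000 16.3000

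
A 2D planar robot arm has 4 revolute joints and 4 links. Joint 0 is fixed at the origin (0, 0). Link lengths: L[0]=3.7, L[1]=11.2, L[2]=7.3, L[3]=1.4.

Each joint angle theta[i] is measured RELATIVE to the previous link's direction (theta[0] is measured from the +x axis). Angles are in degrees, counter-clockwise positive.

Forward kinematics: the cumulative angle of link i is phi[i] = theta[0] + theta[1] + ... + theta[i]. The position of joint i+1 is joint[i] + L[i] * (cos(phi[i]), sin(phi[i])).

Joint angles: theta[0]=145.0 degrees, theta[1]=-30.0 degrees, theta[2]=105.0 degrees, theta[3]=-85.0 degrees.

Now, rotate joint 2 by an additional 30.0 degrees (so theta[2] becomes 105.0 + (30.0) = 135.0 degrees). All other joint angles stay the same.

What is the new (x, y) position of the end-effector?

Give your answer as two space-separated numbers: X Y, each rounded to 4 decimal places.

joint[0] = (0.0000, 0.0000)  (base)
link 0: phi[0] = 145 = 145 deg
  cos(145 deg) = -0.8192, sin(145 deg) = 0.5736
  joint[1] = (0.0000, 0.0000) + 3.7 * (-0.8192, 0.5736) = (0.0000 + -3.0309, 0.0000 + 2.1222) = (-3.0309, 2.1222)
link 1: phi[1] = 145 + -30 = 115 deg
  cos(115 deg) = -0.4226, sin(115 deg) = 0.9063
  joint[2] = (-3.0309, 2.1222) + 11.2 * (-0.4226, 0.9063) = (-3.0309 + -4.7333, 2.1222 + 10.1506) = (-7.7642, 12.2729)
link 2: phi[2] = 145 + -30 + 135 = 250 deg
  cos(250 deg) = -0.3420, sin(250 deg) = -0.9397
  joint[3] = (-7.7642, 12.2729) + 7.3 * (-0.3420, -0.9397) = (-7.7642 + -2.4967, 12.2729 + -6.8598) = (-10.2609, 5.4131)
link 3: phi[3] = 145 + -30 + 135 + -85 = 165 deg
  cos(165 deg) = -0.9659, sin(165 deg) = 0.2588
  joint[4] = (-10.2609, 5.4131) + 1.4 * (-0.9659, 0.2588) = (-10.2609 + -1.3523, 5.4131 + 0.3623) = (-11.6132, 5.7755)
End effector: (-11.6132, 5.7755)

Answer: -11.6132 5.7755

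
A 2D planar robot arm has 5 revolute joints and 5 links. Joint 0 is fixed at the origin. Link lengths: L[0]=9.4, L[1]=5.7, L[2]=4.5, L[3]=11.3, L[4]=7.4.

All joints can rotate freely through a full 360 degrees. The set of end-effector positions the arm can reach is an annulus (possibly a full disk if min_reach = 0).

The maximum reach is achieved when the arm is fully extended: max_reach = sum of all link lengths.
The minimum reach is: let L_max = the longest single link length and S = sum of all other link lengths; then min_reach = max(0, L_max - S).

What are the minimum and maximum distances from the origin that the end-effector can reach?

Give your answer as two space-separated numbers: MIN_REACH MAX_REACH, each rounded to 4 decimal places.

Answer: 0.0000 38.3000

Derivation:
Link lengths: [9.4, 5.7, 4.5, 11.3, 7.4]
max_reach = 9.4 + 5.7 + 4.5 + 11.3 + 7.4 = 38.3
L_max = max([9.4, 5.7, 4.5, 11.3, 7.4]) = 11.3
S (sum of others) = 38.3 - 11.3 = 27
min_reach = max(0, 11.3 - 27) = max(0, -15.7) = 0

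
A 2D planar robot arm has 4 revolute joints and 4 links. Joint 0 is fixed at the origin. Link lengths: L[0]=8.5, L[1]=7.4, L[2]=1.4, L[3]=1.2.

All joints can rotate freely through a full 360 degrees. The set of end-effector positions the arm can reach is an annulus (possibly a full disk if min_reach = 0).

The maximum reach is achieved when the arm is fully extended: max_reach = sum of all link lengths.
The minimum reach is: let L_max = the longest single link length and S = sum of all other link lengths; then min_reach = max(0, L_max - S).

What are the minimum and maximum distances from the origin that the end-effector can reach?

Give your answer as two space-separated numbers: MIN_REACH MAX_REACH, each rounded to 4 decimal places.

Link lengths: [8.5, 7.4, 1.4, 1.2]
max_reach = 8.5 + 7.4 + 1.4 + 1.2 = 18.5
L_max = max([8.5, 7.4, 1.4, 1.2]) = 8.5
S (sum of others) = 18.5 - 8.5 = 10
min_reach = max(0, 8.5 - 10) = max(0, -1.5) = 0

Answer: 0.0000 18.5000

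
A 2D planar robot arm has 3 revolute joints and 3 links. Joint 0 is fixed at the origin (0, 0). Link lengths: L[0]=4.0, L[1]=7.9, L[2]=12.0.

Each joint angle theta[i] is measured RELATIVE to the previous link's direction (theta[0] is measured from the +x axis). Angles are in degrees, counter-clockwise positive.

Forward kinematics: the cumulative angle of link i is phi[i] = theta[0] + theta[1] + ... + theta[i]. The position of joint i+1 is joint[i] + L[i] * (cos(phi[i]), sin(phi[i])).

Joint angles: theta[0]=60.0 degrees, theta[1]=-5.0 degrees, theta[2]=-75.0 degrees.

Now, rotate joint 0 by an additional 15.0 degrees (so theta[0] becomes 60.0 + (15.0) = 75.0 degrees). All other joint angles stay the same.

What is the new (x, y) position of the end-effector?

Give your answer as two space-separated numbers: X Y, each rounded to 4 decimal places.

joint[0] = (0.0000, 0.0000)  (base)
link 0: phi[0] = 75 = 75 deg
  cos(75 deg) = 0.2588, sin(75 deg) = 0.9659
  joint[1] = (0.0000, 0.0000) + 4 * (0.2588, 0.9659) = (0.0000 + 1.0353, 0.0000 + 3.8637) = (1.0353, 3.8637)
link 1: phi[1] = 75 + -5 = 70 deg
  cos(70 deg) = 0.3420, sin(70 deg) = 0.9397
  joint[2] = (1.0353, 3.8637) + 7.9 * (0.3420, 0.9397) = (1.0353 + 2.7020, 3.8637 + 7.4236) = (3.7372, 11.2873)
link 2: phi[2] = 75 + -5 + -75 = -5 deg
  cos(-5 deg) = 0.9962, sin(-5 deg) = -0.0872
  joint[3] = (3.7372, 11.2873) + 12 * (0.9962, -0.0872) = (3.7372 + 11.9543, 11.2873 + -1.0459) = (15.6916, 10.2414)
End effector: (15.6916, 10.2414)

Answer: 15.6916 10.2414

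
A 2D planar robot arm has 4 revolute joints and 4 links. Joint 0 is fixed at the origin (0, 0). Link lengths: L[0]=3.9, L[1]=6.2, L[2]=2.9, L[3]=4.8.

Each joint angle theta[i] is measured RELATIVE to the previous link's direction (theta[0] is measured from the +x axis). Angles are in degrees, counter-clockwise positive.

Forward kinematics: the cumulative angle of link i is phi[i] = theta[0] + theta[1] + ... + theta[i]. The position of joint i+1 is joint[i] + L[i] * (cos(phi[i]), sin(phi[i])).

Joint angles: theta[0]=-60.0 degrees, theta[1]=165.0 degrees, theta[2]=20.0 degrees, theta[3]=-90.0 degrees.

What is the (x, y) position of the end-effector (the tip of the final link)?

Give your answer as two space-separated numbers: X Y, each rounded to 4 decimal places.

Answer: 2.6139 7.7399

Derivation:
joint[0] = (0.0000, 0.0000)  (base)
link 0: phi[0] = -60 = -60 deg
  cos(-60 deg) = 0.5000, sin(-60 deg) = -0.8660
  joint[1] = (0.0000, 0.0000) + 3.9 * (0.5000, -0.8660) = (0.0000 + 1.9500, 0.0000 + -3.3775) = (1.9500, -3.3775)
link 1: phi[1] = -60 + 165 = 105 deg
  cos(105 deg) = -0.2588, sin(105 deg) = 0.9659
  joint[2] = (1.9500, -3.3775) + 6.2 * (-0.2588, 0.9659) = (1.9500 + -1.6047, -3.3775 + 5.9887) = (0.3453, 2.6112)
link 2: phi[2] = -60 + 165 + 20 = 125 deg
  cos(125 deg) = -0.5736, sin(125 deg) = 0.8192
  joint[3] = (0.3453, 2.6112) + 2.9 * (-0.5736, 0.8192) = (0.3453 + -1.6634, 2.6112 + 2.3755) = (-1.3180, 4.9868)
link 3: phi[3] = -60 + 165 + 20 + -90 = 35 deg
  cos(35 deg) = 0.8192, sin(35 deg) = 0.5736
  joint[4] = (-1.3180, 4.9868) + 4.8 * (0.8192, 0.5736) = (-1.3180 + 3.9319, 4.9868 + 2.7532) = (2.6139, 7.7399)
End effector: (2.6139, 7.7399)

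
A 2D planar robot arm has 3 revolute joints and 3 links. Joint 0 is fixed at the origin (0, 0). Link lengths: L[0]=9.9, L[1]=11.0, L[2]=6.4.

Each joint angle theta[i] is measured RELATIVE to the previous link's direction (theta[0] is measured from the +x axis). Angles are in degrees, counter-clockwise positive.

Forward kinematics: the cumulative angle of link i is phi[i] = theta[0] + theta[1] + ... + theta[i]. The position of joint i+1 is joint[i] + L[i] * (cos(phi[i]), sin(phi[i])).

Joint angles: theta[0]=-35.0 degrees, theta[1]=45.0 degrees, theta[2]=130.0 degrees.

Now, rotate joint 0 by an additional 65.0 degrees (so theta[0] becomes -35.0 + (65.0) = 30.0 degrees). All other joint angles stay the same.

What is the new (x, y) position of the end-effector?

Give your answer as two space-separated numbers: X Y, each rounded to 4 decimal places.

Answer: 5.6203 12.8704

Derivation:
joint[0] = (0.0000, 0.0000)  (base)
link 0: phi[0] = 30 = 30 deg
  cos(30 deg) = 0.8660, sin(30 deg) = 0.5000
  joint[1] = (0.0000, 0.0000) + 9.9 * (0.8660, 0.5000) = (0.0000 + 8.5737, 0.0000 + 4.9500) = (8.5737, 4.9500)
link 1: phi[1] = 30 + 45 = 75 deg
  cos(75 deg) = 0.2588, sin(75 deg) = 0.9659
  joint[2] = (8.5737, 4.9500) + 11 * (0.2588, 0.9659) = (8.5737 + 2.8470, 4.9500 + 10.6252) = (11.4207, 15.5752)
link 2: phi[2] = 30 + 45 + 130 = 205 deg
  cos(205 deg) = -0.9063, sin(205 deg) = -0.4226
  joint[3] = (11.4207, 15.5752) + 6.4 * (-0.9063, -0.4226) = (11.4207 + -5.8004, 15.5752 + -2.7048) = (5.6203, 12.8704)
End effector: (5.6203, 12.8704)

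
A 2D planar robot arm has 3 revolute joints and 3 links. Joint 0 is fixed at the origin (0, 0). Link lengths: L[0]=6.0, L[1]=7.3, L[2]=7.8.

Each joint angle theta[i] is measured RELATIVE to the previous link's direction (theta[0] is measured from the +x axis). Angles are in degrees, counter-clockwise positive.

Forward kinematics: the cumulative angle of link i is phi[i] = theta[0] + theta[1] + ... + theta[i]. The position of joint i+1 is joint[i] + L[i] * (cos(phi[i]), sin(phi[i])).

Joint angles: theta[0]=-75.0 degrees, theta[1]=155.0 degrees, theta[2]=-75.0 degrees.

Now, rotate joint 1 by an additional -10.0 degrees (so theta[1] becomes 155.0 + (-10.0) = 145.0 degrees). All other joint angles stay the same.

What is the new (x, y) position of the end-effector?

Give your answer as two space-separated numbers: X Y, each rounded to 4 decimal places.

Answer: 11.8200 0.3844

Derivation:
joint[0] = (0.0000, 0.0000)  (base)
link 0: phi[0] = -75 = -75 deg
  cos(-75 deg) = 0.2588, sin(-75 deg) = -0.9659
  joint[1] = (0.0000, 0.0000) + 6 * (0.2588, -0.9659) = (0.0000 + 1.5529, 0.0000 + -5.7956) = (1.5529, -5.7956)
link 1: phi[1] = -75 + 145 = 70 deg
  cos(70 deg) = 0.3420, sin(70 deg) = 0.9397
  joint[2] = (1.5529, -5.7956) + 7.3 * (0.3420, 0.9397) = (1.5529 + 2.4967, -5.7956 + 6.8598) = (4.0497, 1.0642)
link 2: phi[2] = -75 + 145 + -75 = -5 deg
  cos(-5 deg) = 0.9962, sin(-5 deg) = -0.0872
  joint[3] = (4.0497, 1.0642) + 7.8 * (0.9962, -0.0872) = (4.0497 + 7.7703, 1.0642 + -0.6798) = (11.8200, 0.3844)
End effector: (11.8200, 0.3844)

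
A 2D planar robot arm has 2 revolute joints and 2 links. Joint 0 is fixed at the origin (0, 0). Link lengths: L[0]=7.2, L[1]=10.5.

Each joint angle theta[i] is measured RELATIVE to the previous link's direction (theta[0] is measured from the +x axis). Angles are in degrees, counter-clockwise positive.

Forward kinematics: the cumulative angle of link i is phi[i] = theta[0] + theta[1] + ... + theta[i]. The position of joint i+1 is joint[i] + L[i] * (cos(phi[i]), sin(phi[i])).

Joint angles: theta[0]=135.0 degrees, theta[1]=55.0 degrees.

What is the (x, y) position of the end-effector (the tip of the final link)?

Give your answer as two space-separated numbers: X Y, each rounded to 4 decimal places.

Answer: -15.4317 3.2679

Derivation:
joint[0] = (0.0000, 0.0000)  (base)
link 0: phi[0] = 135 = 135 deg
  cos(135 deg) = -0.7071, sin(135 deg) = 0.7071
  joint[1] = (0.0000, 0.0000) + 7.2 * (-0.7071, 0.7071) = (0.0000 + -5.0912, 0.0000 + 5.0912) = (-5.0912, 5.0912)
link 1: phi[1] = 135 + 55 = 190 deg
  cos(190 deg) = -0.9848, sin(190 deg) = -0.1736
  joint[2] = (-5.0912, 5.0912) + 10.5 * (-0.9848, -0.1736) = (-5.0912 + -10.3405, 5.0912 + -1.8233) = (-15.4317, 3.2679)
End effector: (-15.4317, 3.2679)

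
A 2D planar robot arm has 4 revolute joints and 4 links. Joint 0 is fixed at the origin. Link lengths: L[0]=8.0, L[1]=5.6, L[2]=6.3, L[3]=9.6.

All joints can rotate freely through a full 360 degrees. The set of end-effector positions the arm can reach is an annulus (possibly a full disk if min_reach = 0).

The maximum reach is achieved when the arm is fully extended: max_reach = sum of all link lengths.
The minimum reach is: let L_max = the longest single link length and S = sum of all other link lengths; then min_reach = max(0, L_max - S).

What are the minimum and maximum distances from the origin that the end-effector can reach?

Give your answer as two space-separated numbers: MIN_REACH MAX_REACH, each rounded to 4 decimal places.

Link lengths: [8.0, 5.6, 6.3, 9.6]
max_reach = 8 + 5.6 + 6.3 + 9.6 = 29.5
L_max = max([8.0, 5.6, 6.3, 9.6]) = 9.6
S (sum of others) = 29.5 - 9.6 = 19.9
min_reach = max(0, 9.6 - 19.9) = max(0, -10.3) = 0

Answer: 0.0000 29.5000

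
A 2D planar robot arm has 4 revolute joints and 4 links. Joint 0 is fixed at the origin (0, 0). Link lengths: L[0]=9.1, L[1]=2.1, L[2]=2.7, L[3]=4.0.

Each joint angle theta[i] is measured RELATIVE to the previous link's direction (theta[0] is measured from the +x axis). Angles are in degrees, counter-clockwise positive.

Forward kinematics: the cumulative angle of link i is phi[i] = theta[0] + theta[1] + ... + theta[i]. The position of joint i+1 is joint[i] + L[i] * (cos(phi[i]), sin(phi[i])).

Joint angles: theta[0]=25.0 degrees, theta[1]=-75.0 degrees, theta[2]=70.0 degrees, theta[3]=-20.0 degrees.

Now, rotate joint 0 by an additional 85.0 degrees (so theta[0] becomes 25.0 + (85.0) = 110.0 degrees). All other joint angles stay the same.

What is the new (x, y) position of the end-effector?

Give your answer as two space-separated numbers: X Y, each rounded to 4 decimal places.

joint[0] = (0.0000, 0.0000)  (base)
link 0: phi[0] = 110 = 110 deg
  cos(110 deg) = -0.3420, sin(110 deg) = 0.9397
  joint[1] = (0.0000, 0.0000) + 9.1 * (-0.3420, 0.9397) = (0.0000 + -3.1124, 0.0000 + 8.5512) = (-3.1124, 8.5512)
link 1: phi[1] = 110 + -75 = 35 deg
  cos(35 deg) = 0.8192, sin(35 deg) = 0.5736
  joint[2] = (-3.1124, 8.5512) + 2.1 * (0.8192, 0.5736) = (-3.1124 + 1.7202, 8.5512 + 1.2045) = (-1.3922, 9.7557)
link 2: phi[2] = 110 + -75 + 70 = 105 deg
  cos(105 deg) = -0.2588, sin(105 deg) = 0.9659
  joint[3] = (-1.3922, 9.7557) + 2.7 * (-0.2588, 0.9659) = (-1.3922 + -0.6988, 9.7557 + 2.6080) = (-2.0910, 12.3637)
link 3: phi[3] = 110 + -75 + 70 + -20 = 85 deg
  cos(85 deg) = 0.0872, sin(85 deg) = 0.9962
  joint[4] = (-2.0910, 12.3637) + 4 * (0.0872, 0.9962) = (-2.0910 + 0.3486, 12.3637 + 3.9848) = (-1.7424, 16.3485)
End effector: (-1.7424, 16.3485)

Answer: -1.7424 16.3485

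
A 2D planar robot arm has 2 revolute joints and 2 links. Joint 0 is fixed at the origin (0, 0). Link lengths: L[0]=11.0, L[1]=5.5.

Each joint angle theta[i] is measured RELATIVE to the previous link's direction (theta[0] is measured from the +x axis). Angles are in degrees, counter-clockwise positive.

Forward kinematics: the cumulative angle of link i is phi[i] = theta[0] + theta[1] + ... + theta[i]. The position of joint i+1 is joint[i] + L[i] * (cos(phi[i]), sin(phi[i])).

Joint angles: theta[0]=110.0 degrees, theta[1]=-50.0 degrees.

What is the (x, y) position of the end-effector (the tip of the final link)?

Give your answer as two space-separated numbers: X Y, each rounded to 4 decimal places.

joint[0] = (0.0000, 0.0000)  (base)
link 0: phi[0] = 110 = 110 deg
  cos(110 deg) = -0.3420, sin(110 deg) = 0.9397
  joint[1] = (0.0000, 0.0000) + 11 * (-0.3420, 0.9397) = (0.0000 + -3.7622, 0.0000 + 10.3366) = (-3.7622, 10.3366)
link 1: phi[1] = 110 + -50 = 60 deg
  cos(60 deg) = 0.5000, sin(60 deg) = 0.8660
  joint[2] = (-3.7622, 10.3366) + 5.5 * (0.5000, 0.8660) = (-3.7622 + 2.7500, 10.3366 + 4.7631) = (-1.0122, 15.0998)
End effector: (-1.0122, 15.0998)

Answer: -1.0122 15.0998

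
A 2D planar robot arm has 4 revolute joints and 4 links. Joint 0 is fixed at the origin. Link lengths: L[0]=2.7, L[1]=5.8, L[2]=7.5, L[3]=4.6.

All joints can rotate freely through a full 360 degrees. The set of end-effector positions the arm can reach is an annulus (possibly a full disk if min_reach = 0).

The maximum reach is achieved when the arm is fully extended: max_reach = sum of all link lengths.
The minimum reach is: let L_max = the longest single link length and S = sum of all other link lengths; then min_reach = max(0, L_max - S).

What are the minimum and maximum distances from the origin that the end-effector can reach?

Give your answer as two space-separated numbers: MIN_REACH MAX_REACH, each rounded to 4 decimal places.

Answer: 0.0000 20.6000

Derivation:
Link lengths: [2.7, 5.8, 7.5, 4.6]
max_reach = 2.7 + 5.8 + 7.5 + 4.6 = 20.6
L_max = max([2.7, 5.8, 7.5, 4.6]) = 7.5
S (sum of others) = 20.6 - 7.5 = 13.1
min_reach = max(0, 7.5 - 13.1) = max(0, -5.6) = 0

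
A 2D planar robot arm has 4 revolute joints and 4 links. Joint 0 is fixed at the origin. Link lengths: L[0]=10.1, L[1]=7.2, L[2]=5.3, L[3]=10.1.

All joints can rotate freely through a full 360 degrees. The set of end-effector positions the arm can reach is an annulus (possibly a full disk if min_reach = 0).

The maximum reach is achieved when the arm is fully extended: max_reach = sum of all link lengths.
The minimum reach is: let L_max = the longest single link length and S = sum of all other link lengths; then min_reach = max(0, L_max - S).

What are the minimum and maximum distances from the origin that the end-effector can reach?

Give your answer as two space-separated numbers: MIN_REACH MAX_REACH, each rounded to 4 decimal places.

Answer: 0.0000 32.7000

Derivation:
Link lengths: [10.1, 7.2, 5.3, 10.1]
max_reach = 10.1 + 7.2 + 5.3 + 10.1 = 32.7
L_max = max([10.1, 7.2, 5.3, 10.1]) = 10.1
S (sum of others) = 32.7 - 10.1 = 22.6
min_reach = max(0, 10.1 - 22.6) = max(0, -12.5) = 0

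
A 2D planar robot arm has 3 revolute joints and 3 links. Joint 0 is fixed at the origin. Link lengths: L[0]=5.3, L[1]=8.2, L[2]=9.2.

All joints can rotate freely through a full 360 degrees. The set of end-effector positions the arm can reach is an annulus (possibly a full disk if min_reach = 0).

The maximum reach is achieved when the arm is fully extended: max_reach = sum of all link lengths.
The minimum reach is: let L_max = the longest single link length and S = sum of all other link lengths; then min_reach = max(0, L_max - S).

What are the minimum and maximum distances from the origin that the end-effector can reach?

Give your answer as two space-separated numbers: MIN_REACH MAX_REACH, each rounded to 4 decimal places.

Link lengths: [5.3, 8.2, 9.2]
max_reach = 5.3 + 8.2 + 9.2 = 22.7
L_max = max([5.3, 8.2, 9.2]) = 9.2
S (sum of others) = 22.7 - 9.2 = 13.5
min_reach = max(0, 9.2 - 13.5) = max(0, -4.3) = 0

Answer: 0.0000 22.7000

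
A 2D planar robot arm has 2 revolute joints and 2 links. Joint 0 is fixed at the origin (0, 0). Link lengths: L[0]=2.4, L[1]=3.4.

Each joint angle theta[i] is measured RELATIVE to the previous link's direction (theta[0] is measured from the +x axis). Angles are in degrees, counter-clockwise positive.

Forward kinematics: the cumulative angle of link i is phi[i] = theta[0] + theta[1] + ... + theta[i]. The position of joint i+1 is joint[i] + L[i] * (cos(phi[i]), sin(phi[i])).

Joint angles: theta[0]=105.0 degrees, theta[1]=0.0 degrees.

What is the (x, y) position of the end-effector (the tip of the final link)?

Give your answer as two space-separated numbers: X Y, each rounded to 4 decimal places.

Answer: -1.5012 5.6024

Derivation:
joint[0] = (0.0000, 0.0000)  (base)
link 0: phi[0] = 105 = 105 deg
  cos(105 deg) = -0.2588, sin(105 deg) = 0.9659
  joint[1] = (0.0000, 0.0000) + 2.4 * (-0.2588, 0.9659) = (0.0000 + -0.6212, 0.0000 + 2.3182) = (-0.6212, 2.3182)
link 1: phi[1] = 105 + 0 = 105 deg
  cos(105 deg) = -0.2588, sin(105 deg) = 0.9659
  joint[2] = (-0.6212, 2.3182) + 3.4 * (-0.2588, 0.9659) = (-0.6212 + -0.8800, 2.3182 + 3.2841) = (-1.5012, 5.6024)
End effector: (-1.5012, 5.6024)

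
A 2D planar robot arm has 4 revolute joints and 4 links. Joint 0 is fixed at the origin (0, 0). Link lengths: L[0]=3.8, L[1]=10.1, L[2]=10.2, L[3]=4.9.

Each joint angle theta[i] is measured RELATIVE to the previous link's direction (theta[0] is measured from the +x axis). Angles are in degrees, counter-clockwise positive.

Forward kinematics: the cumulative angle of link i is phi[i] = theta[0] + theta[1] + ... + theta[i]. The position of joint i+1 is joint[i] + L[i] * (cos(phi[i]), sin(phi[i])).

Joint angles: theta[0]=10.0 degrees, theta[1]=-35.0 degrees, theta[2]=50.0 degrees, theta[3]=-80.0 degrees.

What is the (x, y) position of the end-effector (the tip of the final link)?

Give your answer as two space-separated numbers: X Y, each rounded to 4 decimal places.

Answer: 24.9508 -3.3117

Derivation:
joint[0] = (0.0000, 0.0000)  (base)
link 0: phi[0] = 10 = 10 deg
  cos(10 deg) = 0.9848, sin(10 deg) = 0.1736
  joint[1] = (0.0000, 0.0000) + 3.8 * (0.9848, 0.1736) = (0.0000 + 3.7423, 0.0000 + 0.6599) = (3.7423, 0.6599)
link 1: phi[1] = 10 + -35 = -25 deg
  cos(-25 deg) = 0.9063, sin(-25 deg) = -0.4226
  joint[2] = (3.7423, 0.6599) + 10.1 * (0.9063, -0.4226) = (3.7423 + 9.1537, 0.6599 + -4.2684) = (12.8960, -3.6086)
link 2: phi[2] = 10 + -35 + 50 = 25 deg
  cos(25 deg) = 0.9063, sin(25 deg) = 0.4226
  joint[3] = (12.8960, -3.6086) + 10.2 * (0.9063, 0.4226) = (12.8960 + 9.2443, -3.6086 + 4.3107) = (22.1403, 0.7021)
link 3: phi[3] = 10 + -35 + 50 + -80 = -55 deg
  cos(-55 deg) = 0.5736, sin(-55 deg) = -0.8192
  joint[4] = (22.1403, 0.7021) + 4.9 * (0.5736, -0.8192) = (22.1403 + 2.8105, 0.7021 + -4.0138) = (24.9508, -3.3117)
End effector: (24.9508, -3.3117)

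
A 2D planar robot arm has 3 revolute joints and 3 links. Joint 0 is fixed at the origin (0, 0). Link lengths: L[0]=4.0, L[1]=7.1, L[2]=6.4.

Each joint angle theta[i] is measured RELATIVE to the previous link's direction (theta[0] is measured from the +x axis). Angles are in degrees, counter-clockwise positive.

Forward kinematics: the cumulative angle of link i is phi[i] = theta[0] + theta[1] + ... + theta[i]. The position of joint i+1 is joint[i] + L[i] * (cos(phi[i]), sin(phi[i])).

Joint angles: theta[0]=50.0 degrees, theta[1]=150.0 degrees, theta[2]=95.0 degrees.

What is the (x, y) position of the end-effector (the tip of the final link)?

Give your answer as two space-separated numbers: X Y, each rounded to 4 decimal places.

Answer: -1.3959 -5.1645

Derivation:
joint[0] = (0.0000, 0.0000)  (base)
link 0: phi[0] = 50 = 50 deg
  cos(50 deg) = 0.6428, sin(50 deg) = 0.7660
  joint[1] = (0.0000, 0.0000) + 4 * (0.6428, 0.7660) = (0.0000 + 2.5712, 0.0000 + 3.0642) = (2.5712, 3.0642)
link 1: phi[1] = 50 + 150 = 200 deg
  cos(200 deg) = -0.9397, sin(200 deg) = -0.3420
  joint[2] = (2.5712, 3.0642) + 7.1 * (-0.9397, -0.3420) = (2.5712 + -6.6718, 3.0642 + -2.4283) = (-4.1007, 0.6358)
link 2: phi[2] = 50 + 150 + 95 = 295 deg
  cos(295 deg) = 0.4226, sin(295 deg) = -0.9063
  joint[3] = (-4.1007, 0.6358) + 6.4 * (0.4226, -0.9063) = (-4.1007 + 2.7048, 0.6358 + -5.8004) = (-1.3959, -5.1645)
End effector: (-1.3959, -5.1645)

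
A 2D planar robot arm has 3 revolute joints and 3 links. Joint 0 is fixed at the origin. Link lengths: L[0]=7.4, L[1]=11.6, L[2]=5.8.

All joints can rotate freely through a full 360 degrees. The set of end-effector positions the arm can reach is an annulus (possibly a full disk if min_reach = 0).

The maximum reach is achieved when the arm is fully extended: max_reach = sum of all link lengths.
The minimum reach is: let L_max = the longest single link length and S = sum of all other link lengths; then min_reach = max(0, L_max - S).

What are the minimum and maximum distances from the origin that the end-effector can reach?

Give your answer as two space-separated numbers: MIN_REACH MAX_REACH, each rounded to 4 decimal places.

Answer: 0.0000 24.8000

Derivation:
Link lengths: [7.4, 11.6, 5.8]
max_reach = 7.4 + 11.6 + 5.8 = 24.8
L_max = max([7.4, 11.6, 5.8]) = 11.6
S (sum of others) = 24.8 - 11.6 = 13.2
min_reach = max(0, 11.6 - 13.2) = max(0, -1.6) = 0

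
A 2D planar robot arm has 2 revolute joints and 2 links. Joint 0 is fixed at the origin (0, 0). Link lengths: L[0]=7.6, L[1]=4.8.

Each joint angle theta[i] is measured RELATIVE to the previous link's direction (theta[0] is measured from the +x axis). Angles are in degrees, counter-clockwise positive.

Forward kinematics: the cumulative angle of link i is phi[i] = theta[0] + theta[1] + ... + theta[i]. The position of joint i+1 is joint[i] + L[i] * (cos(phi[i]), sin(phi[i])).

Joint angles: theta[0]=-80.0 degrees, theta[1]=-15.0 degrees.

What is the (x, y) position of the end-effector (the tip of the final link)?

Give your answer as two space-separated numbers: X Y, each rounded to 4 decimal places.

joint[0] = (0.0000, 0.0000)  (base)
link 0: phi[0] = -80 = -80 deg
  cos(-80 deg) = 0.1736, sin(-80 deg) = -0.9848
  joint[1] = (0.0000, 0.0000) + 7.6 * (0.1736, -0.9848) = (0.0000 + 1.3197, 0.0000 + -7.4845) = (1.3197, -7.4845)
link 1: phi[1] = -80 + -15 = -95 deg
  cos(-95 deg) = -0.0872, sin(-95 deg) = -0.9962
  joint[2] = (1.3197, -7.4845) + 4.8 * (-0.0872, -0.9962) = (1.3197 + -0.4183, -7.4845 + -4.7817) = (0.9014, -12.2663)
End effector: (0.9014, -12.2663)

Answer: 0.9014 -12.2663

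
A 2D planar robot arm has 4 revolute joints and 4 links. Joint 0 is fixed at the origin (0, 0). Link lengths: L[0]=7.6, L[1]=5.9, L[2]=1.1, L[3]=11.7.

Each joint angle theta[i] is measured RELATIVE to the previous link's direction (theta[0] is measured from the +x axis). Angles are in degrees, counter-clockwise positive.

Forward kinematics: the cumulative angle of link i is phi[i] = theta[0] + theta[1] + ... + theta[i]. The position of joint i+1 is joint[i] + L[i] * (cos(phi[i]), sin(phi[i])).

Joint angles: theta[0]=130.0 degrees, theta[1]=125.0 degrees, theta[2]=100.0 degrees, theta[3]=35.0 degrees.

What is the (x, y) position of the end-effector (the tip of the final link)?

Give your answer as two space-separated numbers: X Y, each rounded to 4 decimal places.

joint[0] = (0.0000, 0.0000)  (base)
link 0: phi[0] = 130 = 130 deg
  cos(130 deg) = -0.6428, sin(130 deg) = 0.7660
  joint[1] = (0.0000, 0.0000) + 7.6 * (-0.6428, 0.7660) = (0.0000 + -4.8852, 0.0000 + 5.8219) = (-4.8852, 5.8219)
link 1: phi[1] = 130 + 125 = 255 deg
  cos(255 deg) = -0.2588, sin(255 deg) = -0.9659
  joint[2] = (-4.8852, 5.8219) + 5.9 * (-0.2588, -0.9659) = (-4.8852 + -1.5270, 5.8219 + -5.6990) = (-6.4122, 0.1230)
link 2: phi[2] = 130 + 125 + 100 = 355 deg
  cos(355 deg) = 0.9962, sin(355 deg) = -0.0872
  joint[3] = (-6.4122, 0.1230) + 1.1 * (0.9962, -0.0872) = (-6.4122 + 1.0958, 0.1230 + -0.0959) = (-5.3164, 0.0271)
link 3: phi[3] = 130 + 125 + 100 + 35 = 390 deg
  cos(390 deg) = 0.8660, sin(390 deg) = 0.5000
  joint[4] = (-5.3164, 0.0271) + 11.7 * (0.8660, 0.5000) = (-5.3164 + 10.1325, 0.0271 + 5.8500) = (4.8161, 5.8771)
End effector: (4.8161, 5.8771)

Answer: 4.8161 5.8771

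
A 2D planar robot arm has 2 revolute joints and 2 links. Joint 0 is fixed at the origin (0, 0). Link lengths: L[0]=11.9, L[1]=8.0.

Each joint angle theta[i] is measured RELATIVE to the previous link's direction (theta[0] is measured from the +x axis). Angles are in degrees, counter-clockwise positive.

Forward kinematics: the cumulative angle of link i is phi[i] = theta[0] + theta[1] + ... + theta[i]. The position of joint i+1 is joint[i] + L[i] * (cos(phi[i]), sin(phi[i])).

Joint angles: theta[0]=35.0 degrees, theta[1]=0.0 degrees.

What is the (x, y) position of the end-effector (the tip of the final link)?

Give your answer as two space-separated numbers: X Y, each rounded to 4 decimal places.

Answer: 16.3011 11.4142

Derivation:
joint[0] = (0.0000, 0.0000)  (base)
link 0: phi[0] = 35 = 35 deg
  cos(35 deg) = 0.8192, sin(35 deg) = 0.5736
  joint[1] = (0.0000, 0.0000) + 11.9 * (0.8192, 0.5736) = (0.0000 + 9.7479, 0.0000 + 6.8256) = (9.7479, 6.8256)
link 1: phi[1] = 35 + 0 = 35 deg
  cos(35 deg) = 0.8192, sin(35 deg) = 0.5736
  joint[2] = (9.7479, 6.8256) + 8 * (0.8192, 0.5736) = (9.7479 + 6.5532, 6.8256 + 4.5886) = (16.3011, 11.4142)
End effector: (16.3011, 11.4142)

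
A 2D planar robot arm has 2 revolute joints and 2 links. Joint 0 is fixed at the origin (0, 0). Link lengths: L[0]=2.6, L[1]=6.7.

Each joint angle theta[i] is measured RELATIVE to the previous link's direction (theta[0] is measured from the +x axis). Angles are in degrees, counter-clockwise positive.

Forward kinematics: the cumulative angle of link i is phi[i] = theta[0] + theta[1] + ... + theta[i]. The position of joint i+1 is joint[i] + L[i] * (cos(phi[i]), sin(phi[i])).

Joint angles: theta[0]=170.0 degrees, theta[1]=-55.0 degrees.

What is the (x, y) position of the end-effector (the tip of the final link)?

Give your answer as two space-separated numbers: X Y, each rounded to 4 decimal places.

joint[0] = (0.0000, 0.0000)  (base)
link 0: phi[0] = 170 = 170 deg
  cos(170 deg) = -0.9848, sin(170 deg) = 0.1736
  joint[1] = (0.0000, 0.0000) + 2.6 * (-0.9848, 0.1736) = (0.0000 + -2.5605, 0.0000 + 0.4515) = (-2.5605, 0.4515)
link 1: phi[1] = 170 + -55 = 115 deg
  cos(115 deg) = -0.4226, sin(115 deg) = 0.9063
  joint[2] = (-2.5605, 0.4515) + 6.7 * (-0.4226, 0.9063) = (-2.5605 + -2.8315, 0.4515 + 6.0723) = (-5.3920, 6.5237)
End effector: (-5.3920, 6.5237)

Answer: -5.3920 6.5237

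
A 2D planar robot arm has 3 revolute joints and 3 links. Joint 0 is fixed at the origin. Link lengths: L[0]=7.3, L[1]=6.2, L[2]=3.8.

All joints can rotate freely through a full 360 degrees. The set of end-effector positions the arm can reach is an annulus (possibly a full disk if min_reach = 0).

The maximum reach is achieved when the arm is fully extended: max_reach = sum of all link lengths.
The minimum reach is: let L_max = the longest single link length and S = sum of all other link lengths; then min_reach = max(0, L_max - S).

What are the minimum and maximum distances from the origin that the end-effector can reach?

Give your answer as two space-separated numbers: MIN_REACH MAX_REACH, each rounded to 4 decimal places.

Answer: 0.0000 17.3000

Derivation:
Link lengths: [7.3, 6.2, 3.8]
max_reach = 7.3 + 6.2 + 3.8 = 17.3
L_max = max([7.3, 6.2, 3.8]) = 7.3
S (sum of others) = 17.3 - 7.3 = 10
min_reach = max(0, 7.3 - 10) = max(0, -2.7) = 0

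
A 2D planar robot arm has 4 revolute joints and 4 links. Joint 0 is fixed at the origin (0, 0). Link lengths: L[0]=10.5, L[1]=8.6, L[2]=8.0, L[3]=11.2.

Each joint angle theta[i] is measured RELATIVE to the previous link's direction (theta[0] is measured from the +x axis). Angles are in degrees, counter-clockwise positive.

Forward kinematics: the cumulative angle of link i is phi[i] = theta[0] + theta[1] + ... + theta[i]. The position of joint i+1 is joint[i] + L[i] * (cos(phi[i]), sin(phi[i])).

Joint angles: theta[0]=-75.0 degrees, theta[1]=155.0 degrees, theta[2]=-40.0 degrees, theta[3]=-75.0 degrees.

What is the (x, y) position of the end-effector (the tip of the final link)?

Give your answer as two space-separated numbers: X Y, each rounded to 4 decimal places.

joint[0] = (0.0000, 0.0000)  (base)
link 0: phi[0] = -75 = -75 deg
  cos(-75 deg) = 0.2588, sin(-75 deg) = -0.9659
  joint[1] = (0.0000, 0.0000) + 10.5 * (0.2588, -0.9659) = (0.0000 + 2.7176, 0.0000 + -10.1422) = (2.7176, -10.1422)
link 1: phi[1] = -75 + 155 = 80 deg
  cos(80 deg) = 0.1736, sin(80 deg) = 0.9848
  joint[2] = (2.7176, -10.1422) + 8.6 * (0.1736, 0.9848) = (2.7176 + 1.4934, -10.1422 + 8.4693) = (4.2110, -1.6729)
link 2: phi[2] = -75 + 155 + -40 = 40 deg
  cos(40 deg) = 0.7660, sin(40 deg) = 0.6428
  joint[3] = (4.2110, -1.6729) + 8 * (0.7660, 0.6428) = (4.2110 + 6.1284, -1.6729 + 5.1423) = (10.3393, 3.4694)
link 3: phi[3] = -75 + 155 + -40 + -75 = -35 deg
  cos(-35 deg) = 0.8192, sin(-35 deg) = -0.5736
  joint[4] = (10.3393, 3.4694) + 11.2 * (0.8192, -0.5736) = (10.3393 + 9.1745, 3.4694 + -6.4241) = (19.5138, -2.9546)
End effector: (19.5138, -2.9546)

Answer: 19.5138 -2.9546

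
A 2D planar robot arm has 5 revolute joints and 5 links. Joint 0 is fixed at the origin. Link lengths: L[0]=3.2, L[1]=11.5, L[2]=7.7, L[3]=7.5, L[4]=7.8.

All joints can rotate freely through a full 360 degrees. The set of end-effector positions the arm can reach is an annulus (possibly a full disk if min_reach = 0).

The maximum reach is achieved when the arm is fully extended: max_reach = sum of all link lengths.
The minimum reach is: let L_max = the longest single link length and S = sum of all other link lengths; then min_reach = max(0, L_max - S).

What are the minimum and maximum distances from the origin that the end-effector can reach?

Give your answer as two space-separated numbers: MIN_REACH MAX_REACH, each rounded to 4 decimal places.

Link lengths: [3.2, 11.5, 7.7, 7.5, 7.8]
max_reach = 3.2 + 11.5 + 7.7 + 7.5 + 7.8 = 37.7
L_max = max([3.2, 11.5, 7.7, 7.5, 7.8]) = 11.5
S (sum of others) = 37.7 - 11.5 = 26.2
min_reach = max(0, 11.5 - 26.2) = max(0, -14.7) = 0

Answer: 0.0000 37.7000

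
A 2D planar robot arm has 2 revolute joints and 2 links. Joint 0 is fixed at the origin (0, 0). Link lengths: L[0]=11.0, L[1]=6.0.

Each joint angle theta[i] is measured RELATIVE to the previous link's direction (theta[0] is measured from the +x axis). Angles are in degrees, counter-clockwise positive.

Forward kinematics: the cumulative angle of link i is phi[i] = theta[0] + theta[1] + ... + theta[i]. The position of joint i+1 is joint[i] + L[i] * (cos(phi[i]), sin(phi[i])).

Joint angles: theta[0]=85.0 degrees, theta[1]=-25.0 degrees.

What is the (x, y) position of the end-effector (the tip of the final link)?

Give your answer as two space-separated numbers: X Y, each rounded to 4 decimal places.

joint[0] = (0.0000, 0.0000)  (base)
link 0: phi[0] = 85 = 85 deg
  cos(85 deg) = 0.0872, sin(85 deg) = 0.9962
  joint[1] = (0.0000, 0.0000) + 11 * (0.0872, 0.9962) = (0.0000 + 0.9587, 0.0000 + 10.9581) = (0.9587, 10.9581)
link 1: phi[1] = 85 + -25 = 60 deg
  cos(60 deg) = 0.5000, sin(60 deg) = 0.8660
  joint[2] = (0.9587, 10.9581) + 6 * (0.5000, 0.8660) = (0.9587 + 3.0000, 10.9581 + 5.1962) = (3.9587, 16.1543)
End effector: (3.9587, 16.1543)

Answer: 3.9587 16.1543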